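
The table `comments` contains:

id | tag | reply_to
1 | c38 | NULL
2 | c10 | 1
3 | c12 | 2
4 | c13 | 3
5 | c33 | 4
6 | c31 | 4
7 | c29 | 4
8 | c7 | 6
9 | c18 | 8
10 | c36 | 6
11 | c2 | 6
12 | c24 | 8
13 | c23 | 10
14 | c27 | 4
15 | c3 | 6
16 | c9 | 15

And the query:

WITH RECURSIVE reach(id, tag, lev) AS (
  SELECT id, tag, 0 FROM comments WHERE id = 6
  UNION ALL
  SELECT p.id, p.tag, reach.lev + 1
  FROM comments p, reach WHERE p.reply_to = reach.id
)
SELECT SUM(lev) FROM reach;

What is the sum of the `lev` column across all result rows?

Base: id=6 (c31) at lev 0.
Iteration 1: rows with reply_to in {6} -> c7 (id 8, lev 1), c36 (id 10, lev 1), c2 (id 11, lev 1), c3 (id 15, lev 1).
Iteration 2: rows with reply_to in {8,10,11,15} -> c18 (id 9, lev 2), c24 (id 12, lev 2), c23 (id 13, lev 2), c9 (id 16, lev 2).
Iteration 3: no rows with reply_to in {9,12,13,16}; recursion stops.
SUM(lev) = 0 + 1 + 1 + 1 + 1 + 2 + 2 + 2 + 2 = 12.

12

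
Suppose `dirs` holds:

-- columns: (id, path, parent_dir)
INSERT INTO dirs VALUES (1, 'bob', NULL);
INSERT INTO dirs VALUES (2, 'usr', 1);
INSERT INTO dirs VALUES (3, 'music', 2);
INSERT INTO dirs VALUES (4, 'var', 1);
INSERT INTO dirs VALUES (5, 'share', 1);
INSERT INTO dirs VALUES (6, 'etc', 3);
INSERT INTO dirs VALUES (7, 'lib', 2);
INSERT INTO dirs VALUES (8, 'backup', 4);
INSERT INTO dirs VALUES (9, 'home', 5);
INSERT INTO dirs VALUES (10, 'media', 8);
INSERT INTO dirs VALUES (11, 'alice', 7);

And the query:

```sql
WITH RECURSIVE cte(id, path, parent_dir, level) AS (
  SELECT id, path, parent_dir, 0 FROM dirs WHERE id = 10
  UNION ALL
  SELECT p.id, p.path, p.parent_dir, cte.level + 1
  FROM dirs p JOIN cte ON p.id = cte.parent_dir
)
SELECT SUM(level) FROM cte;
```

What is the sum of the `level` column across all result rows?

Base: id=10 (media), parent_dir=8, level 0.
Iteration 1: join on id=8 -> backup (id 8, parent_dir=4, level 1).
Iteration 2: join on id=4 -> var (id 4, parent_dir=1, level 2).
Iteration 3: join on id=1 -> bob (id 1, parent_dir=NULL, level 3).
Iteration 4: parent_dir is NULL; no match; recursion stops.
SUM(level) = 0 + 1 + 2 + 3 = 6.

6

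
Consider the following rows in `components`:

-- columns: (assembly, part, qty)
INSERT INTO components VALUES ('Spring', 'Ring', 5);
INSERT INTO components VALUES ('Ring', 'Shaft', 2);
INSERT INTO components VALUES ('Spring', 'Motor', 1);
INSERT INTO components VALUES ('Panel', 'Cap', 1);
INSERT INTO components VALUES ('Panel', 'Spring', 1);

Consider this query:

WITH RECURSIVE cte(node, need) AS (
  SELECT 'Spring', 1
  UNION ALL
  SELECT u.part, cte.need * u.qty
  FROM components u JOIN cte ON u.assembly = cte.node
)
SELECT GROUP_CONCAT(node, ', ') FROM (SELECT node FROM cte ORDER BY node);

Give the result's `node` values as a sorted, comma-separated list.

Base: (Spring, need=1).
Iteration 1: components of {Spring} -> Motor = 1*1 = 1, Ring = 1*5 = 5.
Iteration 2: components of {Motor,Ring} -> Shaft = 5*2 = 10.
Iteration 3: no further components; recursion stops.

Motor, Ring, Shaft, Spring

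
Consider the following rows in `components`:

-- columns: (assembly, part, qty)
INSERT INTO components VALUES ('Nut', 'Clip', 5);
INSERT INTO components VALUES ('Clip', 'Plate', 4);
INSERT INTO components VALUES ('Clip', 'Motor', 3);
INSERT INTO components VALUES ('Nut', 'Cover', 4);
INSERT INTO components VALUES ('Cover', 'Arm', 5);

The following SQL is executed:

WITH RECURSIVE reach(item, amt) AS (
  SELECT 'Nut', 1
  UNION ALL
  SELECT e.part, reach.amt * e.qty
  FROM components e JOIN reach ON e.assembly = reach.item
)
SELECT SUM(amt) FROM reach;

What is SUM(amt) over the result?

65

Base: (Nut, amt=1).
Iteration 1: components of {Nut} -> Clip = 1*5 = 5, Cover = 1*4 = 4.
Iteration 2: components of {Clip,Cover} -> Arm = 4*5 = 20, Motor = 5*3 = 15, Plate = 5*4 = 20.
Iteration 3: no further components; recursion stops.
SUM(amt) = 1 + 5 + 4 + 20 + 15 + 20 = 65.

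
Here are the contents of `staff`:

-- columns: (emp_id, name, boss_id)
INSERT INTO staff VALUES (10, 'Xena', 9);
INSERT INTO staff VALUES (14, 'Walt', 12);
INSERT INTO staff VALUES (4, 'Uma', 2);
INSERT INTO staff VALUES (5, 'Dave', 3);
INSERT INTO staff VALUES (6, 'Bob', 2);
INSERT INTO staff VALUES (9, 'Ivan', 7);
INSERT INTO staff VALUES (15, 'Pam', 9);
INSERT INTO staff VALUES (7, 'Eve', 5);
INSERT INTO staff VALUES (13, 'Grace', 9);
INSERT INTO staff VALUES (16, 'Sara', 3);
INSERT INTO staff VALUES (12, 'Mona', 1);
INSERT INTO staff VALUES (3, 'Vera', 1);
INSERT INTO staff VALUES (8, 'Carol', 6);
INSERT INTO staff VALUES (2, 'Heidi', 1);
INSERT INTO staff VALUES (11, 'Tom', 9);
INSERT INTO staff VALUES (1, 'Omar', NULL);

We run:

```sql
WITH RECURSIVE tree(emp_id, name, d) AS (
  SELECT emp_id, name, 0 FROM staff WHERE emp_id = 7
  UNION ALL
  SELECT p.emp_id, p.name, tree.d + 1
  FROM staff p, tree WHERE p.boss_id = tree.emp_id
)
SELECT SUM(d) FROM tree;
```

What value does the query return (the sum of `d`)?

Base: emp_id=7 (Eve) at d 0.
Iteration 1: rows with boss_id in {7} -> Ivan (id 9, d 1).
Iteration 2: rows with boss_id in {9} -> Xena (id 10, d 2), Tom (id 11, d 2), Grace (id 13, d 2), Pam (id 15, d 2).
Iteration 3: no rows with boss_id in {10,11,13,15}; recursion stops.
SUM(d) = 0 + 1 + 2 + 2 + 2 + 2 = 9.

9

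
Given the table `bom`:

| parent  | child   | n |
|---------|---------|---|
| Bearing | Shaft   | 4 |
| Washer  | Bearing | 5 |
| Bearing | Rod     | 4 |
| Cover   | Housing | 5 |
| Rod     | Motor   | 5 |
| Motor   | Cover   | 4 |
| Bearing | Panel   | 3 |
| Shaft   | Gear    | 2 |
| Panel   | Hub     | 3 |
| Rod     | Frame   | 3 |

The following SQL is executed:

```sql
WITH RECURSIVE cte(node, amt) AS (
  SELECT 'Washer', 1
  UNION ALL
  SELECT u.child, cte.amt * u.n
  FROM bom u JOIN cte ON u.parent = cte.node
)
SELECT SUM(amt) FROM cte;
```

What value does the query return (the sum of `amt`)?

2706

Base: (Washer, amt=1).
Iteration 1: components of {Washer} -> Bearing = 1*5 = 5.
Iteration 2: components of {Bearing} -> Panel = 5*3 = 15, Rod = 5*4 = 20, Shaft = 5*4 = 20.
Iteration 3: components of {Panel,Rod,Shaft} -> Frame = 20*3 = 60, Gear = 20*2 = 40, Hub = 15*3 = 45, Motor = 20*5 = 100.
Iteration 4: components of {Frame,Gear,Hub,Motor} -> Cover = 100*4 = 400.
Iteration 5: components of {Cover} -> Housing = 400*5 = 2000.
Iteration 6: no further components; recursion stops.
SUM(amt) = 1 + 5 + 20 + 20 + 15 + 40 + 60 + 100 + 45 + 400 + 2000 = 2706.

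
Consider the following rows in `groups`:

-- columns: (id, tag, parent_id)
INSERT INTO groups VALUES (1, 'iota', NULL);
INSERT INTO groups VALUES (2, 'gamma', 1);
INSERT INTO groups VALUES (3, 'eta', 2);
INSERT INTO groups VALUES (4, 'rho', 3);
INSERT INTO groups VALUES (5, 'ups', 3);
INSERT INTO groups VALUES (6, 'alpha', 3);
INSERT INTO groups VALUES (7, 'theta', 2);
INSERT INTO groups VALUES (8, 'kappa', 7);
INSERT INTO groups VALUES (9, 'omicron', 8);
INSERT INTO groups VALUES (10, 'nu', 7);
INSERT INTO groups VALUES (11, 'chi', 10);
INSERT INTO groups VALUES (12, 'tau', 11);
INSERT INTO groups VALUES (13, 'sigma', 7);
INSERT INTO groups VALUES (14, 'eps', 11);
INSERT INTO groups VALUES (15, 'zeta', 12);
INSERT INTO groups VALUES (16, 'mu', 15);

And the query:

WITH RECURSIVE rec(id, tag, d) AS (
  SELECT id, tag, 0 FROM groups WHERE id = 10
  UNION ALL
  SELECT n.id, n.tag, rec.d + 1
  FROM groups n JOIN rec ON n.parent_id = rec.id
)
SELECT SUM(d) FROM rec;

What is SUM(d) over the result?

12

Base: id=10 (nu) at d 0.
Iteration 1: rows with parent_id in {10} -> chi (id 11, d 1).
Iteration 2: rows with parent_id in {11} -> tau (id 12, d 2), eps (id 14, d 2).
Iteration 3: rows with parent_id in {12,14} -> zeta (id 15, d 3).
Iteration 4: rows with parent_id in {15} -> mu (id 16, d 4).
Iteration 5: no rows with parent_id in {16}; recursion stops.
SUM(d) = 0 + 1 + 2 + 2 + 3 + 4 = 12.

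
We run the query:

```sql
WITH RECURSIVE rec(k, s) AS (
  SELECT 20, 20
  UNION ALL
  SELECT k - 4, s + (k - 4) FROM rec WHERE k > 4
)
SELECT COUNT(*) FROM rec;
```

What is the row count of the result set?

Base: k=20, s=20.
Iteration 1: 20 > 4 holds -> k = 20 - 4 = 16, s = 20 + 16 = 36.
Iteration 2: 16 > 4 holds -> k = 16 - 4 = 12, s = 36 + 12 = 48.
Iteration 3: 12 > 4 holds -> k = 12 - 4 = 8, s = 48 + 8 = 56.
Iteration 4: 8 > 4 holds -> k = 8 - 4 = 4, s = 56 + 4 = 60.
Iteration 5: 4 > 4 fails; recursion stops.
Total rows emitted: 5.

5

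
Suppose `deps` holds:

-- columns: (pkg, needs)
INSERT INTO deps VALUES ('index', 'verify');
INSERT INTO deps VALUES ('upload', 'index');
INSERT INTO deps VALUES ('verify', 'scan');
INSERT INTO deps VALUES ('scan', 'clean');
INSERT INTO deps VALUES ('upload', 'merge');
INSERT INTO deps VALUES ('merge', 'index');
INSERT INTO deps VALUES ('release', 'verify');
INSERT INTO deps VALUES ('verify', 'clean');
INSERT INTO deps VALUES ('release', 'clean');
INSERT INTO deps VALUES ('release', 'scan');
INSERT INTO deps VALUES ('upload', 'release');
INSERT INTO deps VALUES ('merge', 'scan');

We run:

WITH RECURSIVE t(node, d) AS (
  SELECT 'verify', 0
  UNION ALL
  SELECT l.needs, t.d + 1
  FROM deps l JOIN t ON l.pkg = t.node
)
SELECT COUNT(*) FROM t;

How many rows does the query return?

Base: (verify, d=0).
Iteration 1: edges from {verify} -> (clean, d=1), (scan, d=1).
Iteration 2: edges from {clean,scan} -> (clean, d=2).
Iteration 3: no outgoing edges from {clean}; recursion stops.
Total rows emitted: 4.

4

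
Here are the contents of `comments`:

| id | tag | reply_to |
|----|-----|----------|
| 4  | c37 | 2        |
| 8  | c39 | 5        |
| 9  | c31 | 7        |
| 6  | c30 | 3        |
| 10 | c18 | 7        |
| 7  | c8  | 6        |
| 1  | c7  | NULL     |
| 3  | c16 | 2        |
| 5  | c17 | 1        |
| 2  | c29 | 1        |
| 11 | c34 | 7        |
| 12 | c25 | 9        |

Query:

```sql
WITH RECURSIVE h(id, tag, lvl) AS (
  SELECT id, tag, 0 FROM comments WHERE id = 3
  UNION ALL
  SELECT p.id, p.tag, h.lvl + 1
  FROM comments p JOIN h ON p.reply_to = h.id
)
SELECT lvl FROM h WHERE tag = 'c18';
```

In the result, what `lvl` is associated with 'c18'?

Base: id=3 (c16) at lvl 0.
Iteration 1: rows with reply_to in {3} -> c30 (id 6, lvl 1).
Iteration 2: rows with reply_to in {6} -> c8 (id 7, lvl 2).
Iteration 3: rows with reply_to in {7} -> c31 (id 9, lvl 3), c18 (id 10, lvl 3), c34 (id 11, lvl 3).
Iteration 4: rows with reply_to in {9,10,11} -> c25 (id 12, lvl 4).
Iteration 5: no rows with reply_to in {12}; recursion stops.

3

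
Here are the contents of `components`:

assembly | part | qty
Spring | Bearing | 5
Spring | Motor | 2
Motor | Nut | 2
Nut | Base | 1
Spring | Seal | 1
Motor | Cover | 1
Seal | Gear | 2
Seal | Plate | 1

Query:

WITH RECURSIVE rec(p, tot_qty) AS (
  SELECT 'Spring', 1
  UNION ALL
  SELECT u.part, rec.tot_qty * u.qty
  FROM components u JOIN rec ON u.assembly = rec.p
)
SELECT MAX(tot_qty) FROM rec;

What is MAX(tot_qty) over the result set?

5

Base: (Spring, tot_qty=1).
Iteration 1: components of {Spring} -> Bearing = 1*5 = 5, Motor = 1*2 = 2, Seal = 1*1 = 1.
Iteration 2: components of {Bearing,Motor,Seal} -> Cover = 2*1 = 2, Gear = 1*2 = 2, Nut = 2*2 = 4, Plate = 1*1 = 1.
Iteration 3: components of {Cover,Gear,Nut,Plate} -> Base = 4*1 = 4.
Iteration 4: no further components; recursion stops.
tot_qty values: 1, 5, 2, 1, 4, 2, 2, 1, 4; the maximum is 5.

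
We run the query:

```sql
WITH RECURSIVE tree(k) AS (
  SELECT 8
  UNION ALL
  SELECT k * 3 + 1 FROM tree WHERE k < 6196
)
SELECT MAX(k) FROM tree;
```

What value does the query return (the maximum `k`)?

6196

Base: k=8.
Iteration 1: 8 < 6196 holds -> k = 8 * 3 + 1 = 25.
Iteration 2: 25 < 6196 holds -> k = 25 * 3 + 1 = 76.
Iteration 3: 76 < 6196 holds -> k = 76 * 3 + 1 = 229.
Iteration 4: 229 < 6196 holds -> k = 229 * 3 + 1 = 688.
Iteration 5: 688 < 6196 holds -> k = 688 * 3 + 1 = 2065.
Iteration 6: 2065 < 6196 holds -> k = 2065 * 3 + 1 = 6196.
Iteration 7: 6196 < 6196 fails; recursion stops.
k values: 8, 25, 76, 229, 688, 2065, 6196; the maximum is 6196.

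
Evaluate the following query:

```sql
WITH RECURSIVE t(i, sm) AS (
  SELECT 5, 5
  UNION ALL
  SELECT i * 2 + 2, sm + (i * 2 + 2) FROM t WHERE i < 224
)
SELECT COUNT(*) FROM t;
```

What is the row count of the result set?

7

Base: i=5, sm=5.
Iteration 1: 5 < 224 holds -> i = 5 * 2 + 2 = 12, sm = 5 + 12 = 17.
Iteration 2: 12 < 224 holds -> i = 12 * 2 + 2 = 26, sm = 17 + 26 = 43.
Iteration 3: 26 < 224 holds -> i = 26 * 2 + 2 = 54, sm = 43 + 54 = 97.
Iteration 4: 54 < 224 holds -> i = 54 * 2 + 2 = 110, sm = 97 + 110 = 207.
Iteration 5: 110 < 224 holds -> i = 110 * 2 + 2 = 222, sm = 207 + 222 = 429.
Iteration 6: 222 < 224 holds -> i = 222 * 2 + 2 = 446, sm = 429 + 446 = 875.
Iteration 7: 446 < 224 fails; recursion stops.
Total rows emitted: 7.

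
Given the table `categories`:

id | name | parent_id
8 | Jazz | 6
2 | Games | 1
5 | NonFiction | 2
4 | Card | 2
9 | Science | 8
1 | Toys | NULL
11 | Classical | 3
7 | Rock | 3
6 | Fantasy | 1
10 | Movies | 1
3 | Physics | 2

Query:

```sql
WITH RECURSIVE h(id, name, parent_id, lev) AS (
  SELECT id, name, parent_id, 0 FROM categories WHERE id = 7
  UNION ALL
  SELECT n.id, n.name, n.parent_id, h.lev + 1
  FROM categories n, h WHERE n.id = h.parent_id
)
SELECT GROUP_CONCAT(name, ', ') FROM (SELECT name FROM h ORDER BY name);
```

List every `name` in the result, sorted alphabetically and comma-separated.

Games, Physics, Rock, Toys

Base: id=7 (Rock), parent_id=3, lev 0.
Iteration 1: join on id=3 -> Physics (id 3, parent_id=2, lev 1).
Iteration 2: join on id=2 -> Games (id 2, parent_id=1, lev 2).
Iteration 3: join on id=1 -> Toys (id 1, parent_id=NULL, lev 3).
Iteration 4: parent_id is NULL; no match; recursion stops.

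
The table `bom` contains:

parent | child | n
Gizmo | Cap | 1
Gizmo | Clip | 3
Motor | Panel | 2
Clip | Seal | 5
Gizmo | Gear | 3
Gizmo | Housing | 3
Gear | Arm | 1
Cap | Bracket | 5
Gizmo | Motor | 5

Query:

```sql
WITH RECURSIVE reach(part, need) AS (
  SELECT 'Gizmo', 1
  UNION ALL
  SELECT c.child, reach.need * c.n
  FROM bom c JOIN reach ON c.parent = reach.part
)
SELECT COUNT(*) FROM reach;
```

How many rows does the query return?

Base: (Gizmo, need=1).
Iteration 1: components of {Gizmo} -> Cap = 1*1 = 1, Clip = 1*3 = 3, Gear = 1*3 = 3, Housing = 1*3 = 3, Motor = 1*5 = 5.
Iteration 2: components of {Cap,Clip,Gear,Housing,Motor} -> Arm = 3*1 = 3, Bracket = 1*5 = 5, Panel = 5*2 = 10, Seal = 3*5 = 15.
Iteration 3: no further components; recursion stops.
Total rows emitted: 10.

10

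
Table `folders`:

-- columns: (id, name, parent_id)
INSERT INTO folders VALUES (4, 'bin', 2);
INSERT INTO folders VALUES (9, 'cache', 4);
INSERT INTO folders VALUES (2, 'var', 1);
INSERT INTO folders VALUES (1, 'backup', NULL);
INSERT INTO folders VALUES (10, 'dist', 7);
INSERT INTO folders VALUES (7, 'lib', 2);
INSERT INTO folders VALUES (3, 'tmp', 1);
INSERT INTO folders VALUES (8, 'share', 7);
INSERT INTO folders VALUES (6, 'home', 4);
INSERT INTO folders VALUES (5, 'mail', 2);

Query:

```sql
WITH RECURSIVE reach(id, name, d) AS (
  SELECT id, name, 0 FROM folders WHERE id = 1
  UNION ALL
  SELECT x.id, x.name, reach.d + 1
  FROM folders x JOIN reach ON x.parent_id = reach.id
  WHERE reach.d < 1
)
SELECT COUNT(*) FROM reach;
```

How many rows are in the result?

Base: id=1 (backup) at d 0.
Iteration 1: rows with parent_id in {1} -> var (id 2, d 1), tmp (id 3, d 1).
Iteration 2: d < 1 fails for all current rows; recursion stops.
Total rows emitted: 3.

3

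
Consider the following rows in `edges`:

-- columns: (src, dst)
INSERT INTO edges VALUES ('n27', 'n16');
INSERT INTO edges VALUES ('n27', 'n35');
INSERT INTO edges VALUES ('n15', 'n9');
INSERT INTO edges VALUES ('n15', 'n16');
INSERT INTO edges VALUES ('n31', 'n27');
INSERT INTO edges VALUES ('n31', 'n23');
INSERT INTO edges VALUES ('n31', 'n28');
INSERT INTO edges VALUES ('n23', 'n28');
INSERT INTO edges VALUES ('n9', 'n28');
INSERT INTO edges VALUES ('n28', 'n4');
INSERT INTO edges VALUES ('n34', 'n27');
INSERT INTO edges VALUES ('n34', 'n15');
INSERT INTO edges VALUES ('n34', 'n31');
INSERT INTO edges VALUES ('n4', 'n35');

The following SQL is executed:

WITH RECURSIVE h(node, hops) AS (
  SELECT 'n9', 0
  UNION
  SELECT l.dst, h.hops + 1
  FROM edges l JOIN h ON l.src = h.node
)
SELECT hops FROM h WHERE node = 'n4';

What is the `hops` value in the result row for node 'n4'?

2

Base: (n9, hops=0).
Iteration 1: edges from {n9} -> (n28, hops=1).
Iteration 2: edges from {n28} -> (n4, hops=2).
Iteration 3: edges from {n4} -> (n35, hops=3).
Iteration 4: no outgoing edges from {n35}; recursion stops.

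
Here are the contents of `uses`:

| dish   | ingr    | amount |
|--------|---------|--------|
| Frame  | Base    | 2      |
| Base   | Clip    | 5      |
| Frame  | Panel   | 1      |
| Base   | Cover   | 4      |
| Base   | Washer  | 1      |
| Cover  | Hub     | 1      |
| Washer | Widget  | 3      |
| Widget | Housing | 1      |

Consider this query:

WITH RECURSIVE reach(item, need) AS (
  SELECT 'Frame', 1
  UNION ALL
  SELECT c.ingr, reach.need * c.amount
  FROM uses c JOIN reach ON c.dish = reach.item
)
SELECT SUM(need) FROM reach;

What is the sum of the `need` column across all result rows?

44

Base: (Frame, need=1).
Iteration 1: components of {Frame} -> Base = 1*2 = 2, Panel = 1*1 = 1.
Iteration 2: components of {Base,Panel} -> Clip = 2*5 = 10, Cover = 2*4 = 8, Washer = 2*1 = 2.
Iteration 3: components of {Clip,Cover,Washer} -> Hub = 8*1 = 8, Widget = 2*3 = 6.
Iteration 4: components of {Hub,Widget} -> Housing = 6*1 = 6.
Iteration 5: no further components; recursion stops.
SUM(need) = 1 + 2 + 1 + 10 + 8 + 2 + 8 + 6 + 6 = 44.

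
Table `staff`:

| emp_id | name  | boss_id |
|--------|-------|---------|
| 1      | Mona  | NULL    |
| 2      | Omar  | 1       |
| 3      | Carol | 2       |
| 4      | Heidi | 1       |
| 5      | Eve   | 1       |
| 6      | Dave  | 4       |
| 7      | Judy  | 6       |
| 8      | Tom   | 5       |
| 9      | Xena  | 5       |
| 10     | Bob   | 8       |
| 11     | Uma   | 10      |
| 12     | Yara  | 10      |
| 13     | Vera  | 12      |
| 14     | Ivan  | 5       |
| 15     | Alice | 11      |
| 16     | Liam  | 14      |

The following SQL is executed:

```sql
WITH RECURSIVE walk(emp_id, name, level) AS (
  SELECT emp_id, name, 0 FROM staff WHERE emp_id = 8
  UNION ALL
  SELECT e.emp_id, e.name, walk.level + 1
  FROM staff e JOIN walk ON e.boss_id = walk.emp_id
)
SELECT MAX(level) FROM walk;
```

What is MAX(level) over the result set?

Base: emp_id=8 (Tom) at level 0.
Iteration 1: rows with boss_id in {8} -> Bob (id 10, level 1).
Iteration 2: rows with boss_id in {10} -> Uma (id 11, level 2), Yara (id 12, level 2).
Iteration 3: rows with boss_id in {11,12} -> Vera (id 13, level 3), Alice (id 15, level 3).
Iteration 4: no rows with boss_id in {13,15}; recursion stops.
level values: 0, 1, 2, 2, 3, 3; the maximum is 3.

3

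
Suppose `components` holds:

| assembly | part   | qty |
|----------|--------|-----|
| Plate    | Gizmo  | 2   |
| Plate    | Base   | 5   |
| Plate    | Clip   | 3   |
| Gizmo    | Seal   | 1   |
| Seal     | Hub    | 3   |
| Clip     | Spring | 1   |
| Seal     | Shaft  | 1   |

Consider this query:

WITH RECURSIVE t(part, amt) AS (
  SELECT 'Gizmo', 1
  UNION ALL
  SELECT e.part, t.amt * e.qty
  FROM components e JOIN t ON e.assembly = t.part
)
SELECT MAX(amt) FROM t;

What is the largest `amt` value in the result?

Base: (Gizmo, amt=1).
Iteration 1: components of {Gizmo} -> Seal = 1*1 = 1.
Iteration 2: components of {Seal} -> Hub = 1*3 = 3, Shaft = 1*1 = 1.
Iteration 3: no further components; recursion stops.
amt values: 1, 1, 3, 1; the maximum is 3.

3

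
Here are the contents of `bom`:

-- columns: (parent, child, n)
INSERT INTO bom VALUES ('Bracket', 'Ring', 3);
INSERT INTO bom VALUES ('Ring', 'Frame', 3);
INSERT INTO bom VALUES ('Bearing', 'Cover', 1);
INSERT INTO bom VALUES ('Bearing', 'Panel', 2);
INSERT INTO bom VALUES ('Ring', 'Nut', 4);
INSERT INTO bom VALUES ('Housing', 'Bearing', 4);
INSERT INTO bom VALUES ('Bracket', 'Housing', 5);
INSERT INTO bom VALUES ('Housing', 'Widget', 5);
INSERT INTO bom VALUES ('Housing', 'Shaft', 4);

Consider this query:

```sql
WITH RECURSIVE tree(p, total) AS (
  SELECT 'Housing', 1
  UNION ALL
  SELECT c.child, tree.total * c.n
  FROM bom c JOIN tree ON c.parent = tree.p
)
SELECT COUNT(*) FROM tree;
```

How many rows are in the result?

6

Base: (Housing, total=1).
Iteration 1: components of {Housing} -> Bearing = 1*4 = 4, Shaft = 1*4 = 4, Widget = 1*5 = 5.
Iteration 2: components of {Bearing,Shaft,Widget} -> Cover = 4*1 = 4, Panel = 4*2 = 8.
Iteration 3: no further components; recursion stops.
Total rows emitted: 6.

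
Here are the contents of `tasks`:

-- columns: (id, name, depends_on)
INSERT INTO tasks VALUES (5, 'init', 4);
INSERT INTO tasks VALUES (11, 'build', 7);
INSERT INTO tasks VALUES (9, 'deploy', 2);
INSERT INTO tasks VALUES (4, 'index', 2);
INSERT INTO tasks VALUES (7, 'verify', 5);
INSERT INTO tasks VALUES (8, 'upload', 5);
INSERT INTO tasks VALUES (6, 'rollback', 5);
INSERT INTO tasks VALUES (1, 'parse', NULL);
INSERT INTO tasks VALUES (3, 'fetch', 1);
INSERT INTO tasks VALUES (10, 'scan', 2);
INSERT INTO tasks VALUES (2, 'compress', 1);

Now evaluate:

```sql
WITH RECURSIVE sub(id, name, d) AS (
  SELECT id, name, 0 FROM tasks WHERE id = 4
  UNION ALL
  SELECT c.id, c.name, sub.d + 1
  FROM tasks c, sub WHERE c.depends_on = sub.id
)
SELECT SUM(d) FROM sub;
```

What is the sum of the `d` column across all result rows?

10

Base: id=4 (index) at d 0.
Iteration 1: rows with depends_on in {4} -> init (id 5, d 1).
Iteration 2: rows with depends_on in {5} -> rollback (id 6, d 2), verify (id 7, d 2), upload (id 8, d 2).
Iteration 3: rows with depends_on in {6,7,8} -> build (id 11, d 3).
Iteration 4: no rows with depends_on in {11}; recursion stops.
SUM(d) = 0 + 1 + 2 + 2 + 2 + 3 = 10.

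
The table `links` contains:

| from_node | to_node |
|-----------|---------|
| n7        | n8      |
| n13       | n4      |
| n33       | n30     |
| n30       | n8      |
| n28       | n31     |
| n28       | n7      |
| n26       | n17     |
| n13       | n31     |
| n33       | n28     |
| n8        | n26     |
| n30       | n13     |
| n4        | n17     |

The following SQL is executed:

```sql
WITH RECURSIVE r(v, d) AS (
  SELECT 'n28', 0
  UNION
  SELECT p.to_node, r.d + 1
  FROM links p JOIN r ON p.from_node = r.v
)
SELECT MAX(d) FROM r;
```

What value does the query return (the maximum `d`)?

Base: (n28, d=0).
Iteration 1: edges from {n28} -> (n31, d=1), (n7, d=1).
Iteration 2: edges from {n31,n7} -> (n8, d=2).
Iteration 3: edges from {n8} -> (n26, d=3).
Iteration 4: edges from {n26} -> (n17, d=4).
Iteration 5: no outgoing edges from {n17}; recursion stops.
d values: 0, 1, 1, 2, 3, 4; the maximum is 4.

4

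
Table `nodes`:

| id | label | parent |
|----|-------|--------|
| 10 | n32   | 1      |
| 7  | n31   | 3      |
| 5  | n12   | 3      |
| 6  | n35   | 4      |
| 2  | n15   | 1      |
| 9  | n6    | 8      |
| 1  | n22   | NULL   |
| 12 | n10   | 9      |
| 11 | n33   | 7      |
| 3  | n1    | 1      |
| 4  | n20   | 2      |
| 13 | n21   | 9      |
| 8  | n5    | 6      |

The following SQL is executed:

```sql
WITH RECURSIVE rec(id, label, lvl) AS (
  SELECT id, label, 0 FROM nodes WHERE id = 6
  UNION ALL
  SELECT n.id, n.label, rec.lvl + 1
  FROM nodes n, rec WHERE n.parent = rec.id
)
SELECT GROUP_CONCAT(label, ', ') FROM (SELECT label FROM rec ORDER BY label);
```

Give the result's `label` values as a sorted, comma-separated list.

Base: id=6 (n35) at lvl 0.
Iteration 1: rows with parent in {6} -> n5 (id 8, lvl 1).
Iteration 2: rows with parent in {8} -> n6 (id 9, lvl 2).
Iteration 3: rows with parent in {9} -> n10 (id 12, lvl 3), n21 (id 13, lvl 3).
Iteration 4: no rows with parent in {12,13}; recursion stops.

n10, n21, n35, n5, n6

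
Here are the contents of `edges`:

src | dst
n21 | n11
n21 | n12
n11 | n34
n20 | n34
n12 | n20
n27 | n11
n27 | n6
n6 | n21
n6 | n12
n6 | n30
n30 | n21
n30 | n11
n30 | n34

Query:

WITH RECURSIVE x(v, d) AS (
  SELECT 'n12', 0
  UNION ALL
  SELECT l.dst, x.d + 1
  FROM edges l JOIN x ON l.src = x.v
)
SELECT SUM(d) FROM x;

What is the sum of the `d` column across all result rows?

3

Base: (n12, d=0).
Iteration 1: edges from {n12} -> (n20, d=1).
Iteration 2: edges from {n20} -> (n34, d=2).
Iteration 3: no outgoing edges from {n34}; recursion stops.
SUM(d) = 0 + 1 + 2 = 3.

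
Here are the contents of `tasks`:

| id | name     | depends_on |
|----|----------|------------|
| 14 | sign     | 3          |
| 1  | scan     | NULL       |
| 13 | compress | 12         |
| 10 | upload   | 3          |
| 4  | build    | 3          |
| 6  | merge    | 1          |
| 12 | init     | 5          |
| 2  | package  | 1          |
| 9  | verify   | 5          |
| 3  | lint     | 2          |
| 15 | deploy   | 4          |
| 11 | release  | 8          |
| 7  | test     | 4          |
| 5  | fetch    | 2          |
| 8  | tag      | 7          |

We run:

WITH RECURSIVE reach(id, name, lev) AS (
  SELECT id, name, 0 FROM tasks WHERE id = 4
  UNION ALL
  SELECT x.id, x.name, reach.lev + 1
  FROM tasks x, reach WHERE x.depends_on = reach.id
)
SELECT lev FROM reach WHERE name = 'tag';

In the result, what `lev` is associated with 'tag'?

Base: id=4 (build) at lev 0.
Iteration 1: rows with depends_on in {4} -> test (id 7, lev 1), deploy (id 15, lev 1).
Iteration 2: rows with depends_on in {7,15} -> tag (id 8, lev 2).
Iteration 3: rows with depends_on in {8} -> release (id 11, lev 3).
Iteration 4: no rows with depends_on in {11}; recursion stops.

2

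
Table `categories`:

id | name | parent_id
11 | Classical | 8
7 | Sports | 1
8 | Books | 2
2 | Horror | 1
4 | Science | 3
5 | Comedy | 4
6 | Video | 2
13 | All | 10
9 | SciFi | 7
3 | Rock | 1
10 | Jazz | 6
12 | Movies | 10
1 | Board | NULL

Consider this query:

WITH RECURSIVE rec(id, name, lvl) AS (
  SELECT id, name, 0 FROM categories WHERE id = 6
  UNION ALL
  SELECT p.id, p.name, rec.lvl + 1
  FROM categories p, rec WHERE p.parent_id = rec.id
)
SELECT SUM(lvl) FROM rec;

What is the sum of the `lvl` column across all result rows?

5

Base: id=6 (Video) at lvl 0.
Iteration 1: rows with parent_id in {6} -> Jazz (id 10, lvl 1).
Iteration 2: rows with parent_id in {10} -> Movies (id 12, lvl 2), All (id 13, lvl 2).
Iteration 3: no rows with parent_id in {12,13}; recursion stops.
SUM(lvl) = 0 + 1 + 2 + 2 = 5.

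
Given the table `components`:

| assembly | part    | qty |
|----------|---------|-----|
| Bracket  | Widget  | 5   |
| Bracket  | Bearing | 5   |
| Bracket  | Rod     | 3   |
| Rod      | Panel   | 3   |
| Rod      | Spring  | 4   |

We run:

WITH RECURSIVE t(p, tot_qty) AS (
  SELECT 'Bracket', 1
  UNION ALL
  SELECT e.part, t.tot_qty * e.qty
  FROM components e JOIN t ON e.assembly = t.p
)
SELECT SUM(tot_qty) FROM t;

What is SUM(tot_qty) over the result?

Base: (Bracket, tot_qty=1).
Iteration 1: components of {Bracket} -> Bearing = 1*5 = 5, Rod = 1*3 = 3, Widget = 1*5 = 5.
Iteration 2: components of {Bearing,Rod,Widget} -> Panel = 3*3 = 9, Spring = 3*4 = 12.
Iteration 3: no further components; recursion stops.
SUM(tot_qty) = 1 + 5 + 5 + 3 + 9 + 12 = 35.

35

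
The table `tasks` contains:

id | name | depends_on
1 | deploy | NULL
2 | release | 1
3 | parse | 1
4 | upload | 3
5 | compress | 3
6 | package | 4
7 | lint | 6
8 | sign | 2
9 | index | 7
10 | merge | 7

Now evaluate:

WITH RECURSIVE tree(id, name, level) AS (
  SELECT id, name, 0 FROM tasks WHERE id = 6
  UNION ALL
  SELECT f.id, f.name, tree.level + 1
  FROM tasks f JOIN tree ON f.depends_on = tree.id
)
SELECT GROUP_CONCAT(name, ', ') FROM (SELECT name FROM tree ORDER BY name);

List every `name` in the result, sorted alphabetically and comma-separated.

Base: id=6 (package) at level 0.
Iteration 1: rows with depends_on in {6} -> lint (id 7, level 1).
Iteration 2: rows with depends_on in {7} -> index (id 9, level 2), merge (id 10, level 2).
Iteration 3: no rows with depends_on in {9,10}; recursion stops.

index, lint, merge, package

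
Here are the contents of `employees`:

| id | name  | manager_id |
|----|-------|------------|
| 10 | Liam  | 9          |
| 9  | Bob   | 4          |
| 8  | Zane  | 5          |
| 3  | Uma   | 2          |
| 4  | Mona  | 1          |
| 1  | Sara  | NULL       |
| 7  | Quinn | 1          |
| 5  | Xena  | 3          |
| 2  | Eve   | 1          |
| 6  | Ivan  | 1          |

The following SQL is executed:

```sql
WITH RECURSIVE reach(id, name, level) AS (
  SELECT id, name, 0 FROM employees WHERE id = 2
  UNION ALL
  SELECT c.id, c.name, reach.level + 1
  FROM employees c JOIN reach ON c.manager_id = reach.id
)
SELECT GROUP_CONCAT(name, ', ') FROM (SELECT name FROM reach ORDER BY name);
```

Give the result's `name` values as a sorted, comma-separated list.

Eve, Uma, Xena, Zane

Base: id=2 (Eve) at level 0.
Iteration 1: rows with manager_id in {2} -> Uma (id 3, level 1).
Iteration 2: rows with manager_id in {3} -> Xena (id 5, level 2).
Iteration 3: rows with manager_id in {5} -> Zane (id 8, level 3).
Iteration 4: no rows with manager_id in {8}; recursion stops.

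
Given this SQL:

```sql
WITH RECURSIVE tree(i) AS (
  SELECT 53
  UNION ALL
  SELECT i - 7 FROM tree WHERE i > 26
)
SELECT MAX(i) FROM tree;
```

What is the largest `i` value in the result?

Base: i=53.
Iteration 1: 53 > 26 holds -> i = 53 - 7 = 46.
Iteration 2: 46 > 26 holds -> i = 46 - 7 = 39.
Iteration 3: 39 > 26 holds -> i = 39 - 7 = 32.
Iteration 4: 32 > 26 holds -> i = 32 - 7 = 25.
Iteration 5: 25 > 26 fails; recursion stops.
i values: 53, 46, 39, 32, 25; the maximum is 53.

53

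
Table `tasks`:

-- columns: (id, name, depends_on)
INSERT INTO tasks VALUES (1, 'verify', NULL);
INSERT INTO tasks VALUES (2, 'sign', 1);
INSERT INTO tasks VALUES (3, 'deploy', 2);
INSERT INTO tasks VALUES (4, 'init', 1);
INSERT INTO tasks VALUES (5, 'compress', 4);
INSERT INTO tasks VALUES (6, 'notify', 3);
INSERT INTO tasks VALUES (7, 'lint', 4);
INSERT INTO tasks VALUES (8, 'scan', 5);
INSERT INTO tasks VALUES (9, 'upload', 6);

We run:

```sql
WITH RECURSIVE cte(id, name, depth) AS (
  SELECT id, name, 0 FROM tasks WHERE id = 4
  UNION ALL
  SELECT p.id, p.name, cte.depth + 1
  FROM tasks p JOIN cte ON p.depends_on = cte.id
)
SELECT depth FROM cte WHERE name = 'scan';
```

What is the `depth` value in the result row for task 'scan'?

Base: id=4 (init) at depth 0.
Iteration 1: rows with depends_on in {4} -> compress (id 5, depth 1), lint (id 7, depth 1).
Iteration 2: rows with depends_on in {5,7} -> scan (id 8, depth 2).
Iteration 3: no rows with depends_on in {8}; recursion stops.

2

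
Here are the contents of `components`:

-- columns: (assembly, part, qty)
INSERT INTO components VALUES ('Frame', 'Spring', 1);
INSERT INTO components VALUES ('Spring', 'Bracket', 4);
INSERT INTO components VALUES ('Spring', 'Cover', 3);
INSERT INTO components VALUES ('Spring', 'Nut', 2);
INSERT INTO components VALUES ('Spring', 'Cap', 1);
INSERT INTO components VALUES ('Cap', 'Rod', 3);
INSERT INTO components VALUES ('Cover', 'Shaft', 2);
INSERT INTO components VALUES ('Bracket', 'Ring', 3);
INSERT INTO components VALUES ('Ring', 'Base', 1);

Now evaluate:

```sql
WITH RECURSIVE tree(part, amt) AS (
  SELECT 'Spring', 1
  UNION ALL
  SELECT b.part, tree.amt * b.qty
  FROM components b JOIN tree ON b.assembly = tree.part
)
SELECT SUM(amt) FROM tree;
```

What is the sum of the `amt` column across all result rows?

44

Base: (Spring, amt=1).
Iteration 1: components of {Spring} -> Bracket = 1*4 = 4, Cap = 1*1 = 1, Cover = 1*3 = 3, Nut = 1*2 = 2.
Iteration 2: components of {Bracket,Cap,Cover,Nut} -> Ring = 4*3 = 12, Rod = 1*3 = 3, Shaft = 3*2 = 6.
Iteration 3: components of {Ring,Rod,Shaft} -> Base = 12*1 = 12.
Iteration 4: no further components; recursion stops.
SUM(amt) = 1 + 4 + 3 + 2 + 1 + 12 + 6 + 3 + 12 = 44.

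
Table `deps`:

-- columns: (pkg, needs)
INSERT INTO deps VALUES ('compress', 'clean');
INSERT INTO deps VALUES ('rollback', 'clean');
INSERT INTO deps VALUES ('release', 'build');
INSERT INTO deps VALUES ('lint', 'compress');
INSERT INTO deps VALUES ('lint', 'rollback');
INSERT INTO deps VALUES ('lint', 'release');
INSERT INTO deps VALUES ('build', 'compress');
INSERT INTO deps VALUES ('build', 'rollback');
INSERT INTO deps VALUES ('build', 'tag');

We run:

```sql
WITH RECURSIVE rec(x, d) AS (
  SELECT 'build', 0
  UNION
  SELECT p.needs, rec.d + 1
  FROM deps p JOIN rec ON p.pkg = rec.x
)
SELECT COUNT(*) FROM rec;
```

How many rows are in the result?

Base: (build, d=0).
Iteration 1: edges from {build} -> (compress, d=1), (rollback, d=1), (tag, d=1).
Iteration 2: edges from {compress,rollback,tag} -> (clean, d=2). [UNION drops 1 duplicate row(s)]
Iteration 3: no outgoing edges from {clean}; recursion stops.
Total rows emitted: 5.

5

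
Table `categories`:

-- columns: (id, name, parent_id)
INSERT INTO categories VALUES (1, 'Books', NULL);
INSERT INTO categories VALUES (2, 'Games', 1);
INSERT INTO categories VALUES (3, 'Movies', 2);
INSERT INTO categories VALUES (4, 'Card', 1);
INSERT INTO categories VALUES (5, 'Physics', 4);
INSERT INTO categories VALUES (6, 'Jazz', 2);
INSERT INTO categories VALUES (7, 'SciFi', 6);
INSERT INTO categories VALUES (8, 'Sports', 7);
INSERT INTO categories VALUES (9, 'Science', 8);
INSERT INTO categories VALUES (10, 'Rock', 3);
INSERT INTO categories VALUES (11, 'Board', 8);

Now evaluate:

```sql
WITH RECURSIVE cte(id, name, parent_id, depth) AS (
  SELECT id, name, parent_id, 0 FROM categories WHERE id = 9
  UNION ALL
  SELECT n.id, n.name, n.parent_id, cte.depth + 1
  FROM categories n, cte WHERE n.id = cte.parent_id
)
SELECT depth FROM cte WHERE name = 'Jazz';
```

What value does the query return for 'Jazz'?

Base: id=9 (Science), parent_id=8, depth 0.
Iteration 1: join on id=8 -> Sports (id 8, parent_id=7, depth 1).
Iteration 2: join on id=7 -> SciFi (id 7, parent_id=6, depth 2).
Iteration 3: join on id=6 -> Jazz (id 6, parent_id=2, depth 3).
Iteration 4: join on id=2 -> Games (id 2, parent_id=1, depth 4).
Iteration 5: join on id=1 -> Books (id 1, parent_id=NULL, depth 5).
Iteration 6: parent_id is NULL; no match; recursion stops.

3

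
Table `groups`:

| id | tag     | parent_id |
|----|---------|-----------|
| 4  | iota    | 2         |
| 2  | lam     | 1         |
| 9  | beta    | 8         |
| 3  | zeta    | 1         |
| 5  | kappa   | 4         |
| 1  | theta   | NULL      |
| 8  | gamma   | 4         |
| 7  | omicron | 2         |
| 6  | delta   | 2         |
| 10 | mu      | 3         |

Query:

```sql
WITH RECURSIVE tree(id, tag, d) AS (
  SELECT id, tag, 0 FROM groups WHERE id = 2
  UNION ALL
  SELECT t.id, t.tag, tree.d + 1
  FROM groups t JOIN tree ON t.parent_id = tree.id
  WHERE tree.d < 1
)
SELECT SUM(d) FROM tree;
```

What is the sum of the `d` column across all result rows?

Base: id=2 (lam) at d 0.
Iteration 1: rows with parent_id in {2} -> iota (id 4, d 1), delta (id 6, d 1), omicron (id 7, d 1).
Iteration 2: d < 1 fails for all current rows; recursion stops.
SUM(d) = 0 + 1 + 1 + 1 = 3.

3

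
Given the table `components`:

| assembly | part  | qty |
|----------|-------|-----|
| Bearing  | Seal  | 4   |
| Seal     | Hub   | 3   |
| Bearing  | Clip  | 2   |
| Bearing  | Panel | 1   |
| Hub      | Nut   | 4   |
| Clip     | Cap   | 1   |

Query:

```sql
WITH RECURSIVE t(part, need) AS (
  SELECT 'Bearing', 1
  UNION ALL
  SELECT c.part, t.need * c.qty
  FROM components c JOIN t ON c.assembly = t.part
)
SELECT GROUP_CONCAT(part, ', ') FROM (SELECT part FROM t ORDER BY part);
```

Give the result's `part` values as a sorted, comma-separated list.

Bearing, Cap, Clip, Hub, Nut, Panel, Seal

Base: (Bearing, need=1).
Iteration 1: components of {Bearing} -> Clip = 1*2 = 2, Panel = 1*1 = 1, Seal = 1*4 = 4.
Iteration 2: components of {Clip,Panel,Seal} -> Cap = 2*1 = 2, Hub = 4*3 = 12.
Iteration 3: components of {Cap,Hub} -> Nut = 12*4 = 48.
Iteration 4: no further components; recursion stops.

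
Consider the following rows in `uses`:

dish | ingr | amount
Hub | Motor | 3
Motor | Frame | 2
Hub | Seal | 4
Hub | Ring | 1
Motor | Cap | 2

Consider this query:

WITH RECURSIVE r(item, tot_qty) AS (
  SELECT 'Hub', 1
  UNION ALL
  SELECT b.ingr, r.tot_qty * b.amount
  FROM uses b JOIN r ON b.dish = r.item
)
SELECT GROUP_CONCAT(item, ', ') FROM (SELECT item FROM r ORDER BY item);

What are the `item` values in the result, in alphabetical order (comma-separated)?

Base: (Hub, tot_qty=1).
Iteration 1: components of {Hub} -> Motor = 1*3 = 3, Ring = 1*1 = 1, Seal = 1*4 = 4.
Iteration 2: components of {Motor,Ring,Seal} -> Cap = 3*2 = 6, Frame = 3*2 = 6.
Iteration 3: no further components; recursion stops.

Cap, Frame, Hub, Motor, Ring, Seal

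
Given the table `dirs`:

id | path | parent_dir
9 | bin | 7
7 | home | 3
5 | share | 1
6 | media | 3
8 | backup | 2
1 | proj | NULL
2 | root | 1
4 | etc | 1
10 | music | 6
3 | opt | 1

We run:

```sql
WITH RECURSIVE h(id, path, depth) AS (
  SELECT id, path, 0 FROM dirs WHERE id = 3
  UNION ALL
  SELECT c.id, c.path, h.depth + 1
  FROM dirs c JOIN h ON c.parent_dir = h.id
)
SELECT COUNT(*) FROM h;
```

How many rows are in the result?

5

Base: id=3 (opt) at depth 0.
Iteration 1: rows with parent_dir in {3} -> media (id 6, depth 1), home (id 7, depth 1).
Iteration 2: rows with parent_dir in {6,7} -> bin (id 9, depth 2), music (id 10, depth 2).
Iteration 3: no rows with parent_dir in {9,10}; recursion stops.
Total rows emitted: 5.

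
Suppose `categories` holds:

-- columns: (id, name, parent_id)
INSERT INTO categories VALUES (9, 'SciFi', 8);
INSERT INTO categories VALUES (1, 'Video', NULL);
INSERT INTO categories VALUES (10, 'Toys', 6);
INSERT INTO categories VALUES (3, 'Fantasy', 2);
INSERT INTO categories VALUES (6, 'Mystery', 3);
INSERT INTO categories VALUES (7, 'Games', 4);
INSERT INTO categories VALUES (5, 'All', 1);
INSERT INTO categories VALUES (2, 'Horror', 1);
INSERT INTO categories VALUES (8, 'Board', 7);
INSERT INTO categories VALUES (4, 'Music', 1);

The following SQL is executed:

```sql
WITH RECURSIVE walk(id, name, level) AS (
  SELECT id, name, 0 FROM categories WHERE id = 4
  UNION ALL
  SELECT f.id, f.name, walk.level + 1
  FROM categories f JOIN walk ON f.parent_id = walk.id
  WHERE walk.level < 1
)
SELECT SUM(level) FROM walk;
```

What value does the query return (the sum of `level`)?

1

Base: id=4 (Music) at level 0.
Iteration 1: rows with parent_id in {4} -> Games (id 7, level 1).
Iteration 2: level < 1 fails for all current rows; recursion stops.
SUM(level) = 0 + 1 = 1.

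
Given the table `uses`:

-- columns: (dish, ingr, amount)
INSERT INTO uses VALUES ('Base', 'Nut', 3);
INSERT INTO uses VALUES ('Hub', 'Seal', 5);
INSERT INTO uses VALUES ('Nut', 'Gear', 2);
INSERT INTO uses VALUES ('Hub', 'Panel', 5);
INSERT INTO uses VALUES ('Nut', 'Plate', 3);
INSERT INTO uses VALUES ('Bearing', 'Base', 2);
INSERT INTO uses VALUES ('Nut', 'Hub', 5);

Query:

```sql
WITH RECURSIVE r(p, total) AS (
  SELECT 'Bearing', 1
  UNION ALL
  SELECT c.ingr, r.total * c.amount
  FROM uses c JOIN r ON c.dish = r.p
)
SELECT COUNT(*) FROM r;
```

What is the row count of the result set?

Base: (Bearing, total=1).
Iteration 1: components of {Bearing} -> Base = 1*2 = 2.
Iteration 2: components of {Base} -> Nut = 2*3 = 6.
Iteration 3: components of {Nut} -> Gear = 6*2 = 12, Hub = 6*5 = 30, Plate = 6*3 = 18.
Iteration 4: components of {Gear,Hub,Plate} -> Panel = 30*5 = 150, Seal = 30*5 = 150.
Iteration 5: no further components; recursion stops.
Total rows emitted: 8.

8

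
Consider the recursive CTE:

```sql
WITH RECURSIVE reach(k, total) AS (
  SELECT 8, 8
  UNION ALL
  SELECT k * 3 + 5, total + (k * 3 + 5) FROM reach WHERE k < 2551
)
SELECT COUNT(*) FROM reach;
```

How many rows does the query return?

Base: k=8, total=8.
Iteration 1: 8 < 2551 holds -> k = 8 * 3 + 5 = 29, total = 8 + 29 = 37.
Iteration 2: 29 < 2551 holds -> k = 29 * 3 + 5 = 92, total = 37 + 92 = 129.
Iteration 3: 92 < 2551 holds -> k = 92 * 3 + 5 = 281, total = 129 + 281 = 410.
Iteration 4: 281 < 2551 holds -> k = 281 * 3 + 5 = 848, total = 410 + 848 = 1258.
Iteration 5: 848 < 2551 holds -> k = 848 * 3 + 5 = 2549, total = 1258 + 2549 = 3807.
Iteration 6: 2549 < 2551 holds -> k = 2549 * 3 + 5 = 7652, total = 3807 + 7652 = 11459.
Iteration 7: 7652 < 2551 fails; recursion stops.
Total rows emitted: 7.

7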